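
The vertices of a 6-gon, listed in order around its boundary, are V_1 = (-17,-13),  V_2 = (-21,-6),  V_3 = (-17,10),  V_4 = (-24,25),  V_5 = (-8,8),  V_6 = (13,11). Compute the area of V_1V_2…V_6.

Apply the shoelace formula: 2A = Σ (x_i·y_{i+1} − x_{i+1}·y_i), indices taken mod 6.
Σ = (-171) + (-312) + (-185) + (8) + (-192) + (18) = -834
Area = |Σ|/2 = 417.

417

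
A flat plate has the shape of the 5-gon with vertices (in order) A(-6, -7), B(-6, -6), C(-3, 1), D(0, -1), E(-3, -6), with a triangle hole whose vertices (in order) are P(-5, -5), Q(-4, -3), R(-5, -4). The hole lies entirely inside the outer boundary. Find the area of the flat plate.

Outer boundary:
Σ = (-6) + (-24) + (3) + (-3) + (-15) = -45
Area = |Σ|/2 = 22.5.
Hole:
Cross-terms: -5, 1, 5  ⇒  Σ = 1
Area = |Σ|/2 = 0.5.
Net area = 22.5 − 0.5 = 22.

22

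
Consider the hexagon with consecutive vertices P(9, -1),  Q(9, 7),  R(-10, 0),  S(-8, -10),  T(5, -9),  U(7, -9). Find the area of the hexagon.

P→Q: (9)(7) − (9)(-1) = 72
Q→R: (9)(0) − (-10)(7) = 70
R→S: (-10)(-10) − (-8)(0) = 100
S→T: (-8)(-9) − (5)(-10) = 122
T→U: (5)(-9) − (7)(-9) = 18
U→P: (7)(-1) − (9)(-9) = 74
Σ = 456
Area = |Σ|/2 = 228.

228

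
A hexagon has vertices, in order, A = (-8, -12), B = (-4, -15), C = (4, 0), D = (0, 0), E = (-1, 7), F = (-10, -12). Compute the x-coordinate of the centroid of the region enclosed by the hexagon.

Apply the surveyor's formula. First the cross-terms c_i = x_i·y_{i+1} − x_{i+1}·y_i:
  72, 60, 0, 0, 82, 24  ⇒  2A = 238, A = 119.
Then Σ (x_i + x_{i+1})·c_i = -2198, so x̄ = -2198 / (6·119) = -157/51.

-157/51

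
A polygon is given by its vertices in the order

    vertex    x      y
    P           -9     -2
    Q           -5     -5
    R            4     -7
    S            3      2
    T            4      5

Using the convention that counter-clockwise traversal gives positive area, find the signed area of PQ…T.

81.5

Apply the shoelace (surveyor's) formula: 2A = Σ (x_i·y_{i+1} − x_{i+1}·y_i), indices taken mod 5.
Cross-terms: 35, 55, 29, 7, 37  ⇒  Σ = 163
Signed area = Σ/2 = 81.5 (positive ⇒ counter-clockwise traversal).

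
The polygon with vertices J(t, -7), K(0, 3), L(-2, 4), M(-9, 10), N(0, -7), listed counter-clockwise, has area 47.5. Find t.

Write out the shoelace sum; only the two edges meeting at J involve t:
2·Area = [(0·(-7) − t·(-7)) + (t·3 − 0·(-7))] + 85
       = 10·t + 85 = 95
⇒ t = 1.

1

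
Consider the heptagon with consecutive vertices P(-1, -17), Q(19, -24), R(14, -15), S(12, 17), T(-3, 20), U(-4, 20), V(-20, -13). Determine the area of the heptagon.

953

Apply the surveyor's formula: 2A = Σ (x_i·y_{i+1} − x_{i+1}·y_i), indices taken mod 7.
Σ = (347) + (51) + (418) + (291) + (20) + (452) + (327) = 1906
Area = |Σ|/2 = 953.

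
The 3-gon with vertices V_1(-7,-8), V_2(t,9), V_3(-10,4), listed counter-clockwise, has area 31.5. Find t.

The doubled signed area Σ (x_i y_{i+1} − x_{i+1} y_i) is linear in t.
With t=0 it equals 135; the coefficient of t is 12 (from the two edges through V_2).
So 12·t + 135 = 2·31.5 = 63 ⇒ t = -6.

-6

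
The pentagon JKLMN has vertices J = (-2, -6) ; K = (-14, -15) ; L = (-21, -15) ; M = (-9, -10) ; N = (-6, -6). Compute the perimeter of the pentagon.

44

|JK| = √((-12)² + (-9)²) = √225 = 15
|KL| = √((-7)² + (0)²) = √49 = 7
|LM| = √((12)² + (5)²) = √169 = 13
|MN| = √((3)² + (4)²) = √25 = 5
|NJ| = √((4)² + (0)²) = √16 = 4
Perimeter = 15 + 7 + 13 + 5 + 4 = 44.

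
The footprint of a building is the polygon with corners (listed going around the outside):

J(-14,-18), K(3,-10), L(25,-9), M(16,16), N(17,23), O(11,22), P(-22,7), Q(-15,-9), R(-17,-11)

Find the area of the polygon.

1103

Apply Gauss's area formula: 2A = Σ (x_i·y_{i+1} − x_{i+1}·y_i), indices taken mod 9.
Σ = (194) + (223) + (544) + (96) + (121) + (561) + (303) + (12) + (152) = 2206
Area = |Σ|/2 = 1103.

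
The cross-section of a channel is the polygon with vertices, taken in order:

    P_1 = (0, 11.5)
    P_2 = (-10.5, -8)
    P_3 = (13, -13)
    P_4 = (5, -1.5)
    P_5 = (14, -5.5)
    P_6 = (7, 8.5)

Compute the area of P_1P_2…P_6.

319.125

P_1→P_2: (0)(-8) − (-10.5)(11.5) = 120.75
P_2→P_3: (-10.5)(-13) − (13)(-8) = 240.5
P_3→P_4: (13)(-1.5) − (5)(-13) = 45.5
P_4→P_5: (5)(-5.5) − (14)(-1.5) = -6.5
P_5→P_6: (14)(8.5) − (7)(-5.5) = 157.5
P_6→P_1: (7)(11.5) − (0)(8.5) = 80.5
Σ = 638.25
Area = |Σ|/2 = 319.125.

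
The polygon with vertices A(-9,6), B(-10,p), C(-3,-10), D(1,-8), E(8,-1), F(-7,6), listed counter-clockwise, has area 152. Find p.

The doubled signed area Σ (x_i y_{i+1} − x_{i+1} y_i) is linear in p.
With p=0 it equals 310; the coefficient of p is -6 (from the two edges through B).
So -6·p + 310 = 2·152 = 304 ⇒ p = 1.

1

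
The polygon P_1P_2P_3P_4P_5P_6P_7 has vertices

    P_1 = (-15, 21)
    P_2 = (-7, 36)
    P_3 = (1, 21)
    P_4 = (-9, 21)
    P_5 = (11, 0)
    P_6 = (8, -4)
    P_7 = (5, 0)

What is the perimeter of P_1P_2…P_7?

112

|P_1P_2| = √((8)² + (15)²) = √289 = 17
|P_2P_3| = √((8)² + (-15)²) = √289 = 17
|P_3P_4| = √((-10)² + (0)²) = √100 = 10
|P_4P_5| = √((20)² + (-21)²) = √841 = 29
|P_5P_6| = √((-3)² + (-4)²) = √25 = 5
|P_6P_7| = √((-3)² + (4)²) = √25 = 5
|P_7P_1| = √((-20)² + (21)²) = √841 = 29
Perimeter = 17 + 17 + 10 + 29 + 5 + 5 + 29 = 112.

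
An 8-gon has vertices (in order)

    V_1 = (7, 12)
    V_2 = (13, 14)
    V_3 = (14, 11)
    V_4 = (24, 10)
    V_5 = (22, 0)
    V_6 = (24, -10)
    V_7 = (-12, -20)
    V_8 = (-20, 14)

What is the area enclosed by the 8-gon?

Apply Gauss's area formula: 2A = Σ (x_i·y_{i+1} − x_{i+1}·y_i), indices taken mod 8.
Cross-terms: -58, -53, -124, -220, -220, -600, -568, -338  ⇒  Σ = -2181
Area = |Σ|/2 = 1090.5.

1090.5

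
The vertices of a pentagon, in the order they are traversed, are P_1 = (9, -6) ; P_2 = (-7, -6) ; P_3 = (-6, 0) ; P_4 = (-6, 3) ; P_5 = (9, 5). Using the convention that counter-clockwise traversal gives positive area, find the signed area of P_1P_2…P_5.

-153

Apply the shoelace (surveyor's) formula: 2A = Σ (x_i·y_{i+1} − x_{i+1}·y_i), indices taken mod 5.
Σ = (-96) + (-36) + (-18) + (-57) + (-99) = -306
Signed area = Σ/2 = -153 (negative ⇒ clockwise traversal).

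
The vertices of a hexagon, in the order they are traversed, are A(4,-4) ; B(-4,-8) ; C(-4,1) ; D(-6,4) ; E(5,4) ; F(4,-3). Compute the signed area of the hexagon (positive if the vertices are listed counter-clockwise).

Apply the shoelace formula: 2A = Σ (x_i·y_{i+1} − x_{i+1}·y_i), indices taken mod 6.
Cross-terms: -48, -36, -10, -44, -31, -4  ⇒  Σ = -173
Signed area = Σ/2 = -86.5 (negative ⇒ clockwise traversal).

-86.5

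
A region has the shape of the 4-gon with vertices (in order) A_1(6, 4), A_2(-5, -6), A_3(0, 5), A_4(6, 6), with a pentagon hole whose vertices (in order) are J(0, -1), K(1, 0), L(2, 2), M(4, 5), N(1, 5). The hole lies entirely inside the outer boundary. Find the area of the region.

32

Outer boundary:
Apply Gauss's area formula: 2A = Σ (x_i·y_{i+1} − x_{i+1}·y_i), indices taken mod 4.
Σ = (-16) + (-25) + (-30) + (-12) = -83
Area = |Σ|/2 = 41.5.
Hole:
Apply the shoelace (surveyor's) formula: 2A = Σ (x_i·y_{i+1} − x_{i+1}·y_i), indices taken mod 5.
Σ = (1) + (2) + (2) + (15) + (-1) = 19
Area = |Σ|/2 = 9.5.
Net area = 41.5 − 9.5 = 32.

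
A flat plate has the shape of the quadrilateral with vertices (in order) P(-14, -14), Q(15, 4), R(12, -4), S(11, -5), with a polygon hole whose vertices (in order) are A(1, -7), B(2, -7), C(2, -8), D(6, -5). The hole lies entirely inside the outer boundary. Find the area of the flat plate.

Outer boundary:
Apply the shoelace formula: 2A = Σ (x_i·y_{i+1} − x_{i+1}·y_i), indices taken mod 4.
Σ = (154) + (-108) + (-16) + (-224) = -194
Area = |Σ|/2 = 97.
Hole:
Apply Gauss's area formula: 2A = Σ (x_i·y_{i+1} − x_{i+1}·y_i), indices taken mod 4.
Cross-terms: 7, -2, 38, -37  ⇒  Σ = 6
Area = |Σ|/2 = 3.
Net area = 97 − 3 = 94.

94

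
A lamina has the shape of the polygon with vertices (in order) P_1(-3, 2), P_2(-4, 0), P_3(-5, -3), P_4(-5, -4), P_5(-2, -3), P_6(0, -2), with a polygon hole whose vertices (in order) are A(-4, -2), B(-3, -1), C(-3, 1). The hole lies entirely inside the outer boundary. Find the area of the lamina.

Outer boundary:
Cross-terms: 8, 12, 5, 7, 4, -6  ⇒  Σ = 30
Area = |Σ|/2 = 15.
Hole:
Apply Gauss's area formula: 2A = Σ (x_i·y_{i+1} − x_{i+1}·y_i), indices taken mod 3.
A→B: (-4)(-1) − (-3)(-2) = -2
B→C: (-3)(1) − (-3)(-1) = -6
C→A: (-3)(-2) − (-4)(1) = 10
Σ = 2
Area = |Σ|/2 = 1.
Net area = 15 − 1 = 14.

14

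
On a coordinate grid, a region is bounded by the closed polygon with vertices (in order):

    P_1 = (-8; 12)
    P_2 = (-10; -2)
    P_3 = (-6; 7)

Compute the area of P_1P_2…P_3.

Apply the surveyor's formula: 2A = Σ (x_i·y_{i+1} − x_{i+1}·y_i), indices taken mod 3.
Σ = (136) + (-82) + (-16) = 38
Area = |Σ|/2 = 19.

19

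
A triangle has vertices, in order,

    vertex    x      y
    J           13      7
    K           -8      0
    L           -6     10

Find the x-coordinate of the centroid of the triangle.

-1/3

Apply the shoelace (surveyor's) formula. First the cross-terms c_i = x_i·y_{i+1} − x_{i+1}·y_i:
  56, -80, -172  ⇒  2A = -196, A = -98.
Then Σ (x_i + x_{i+1})·c_i = 196, so x̄ = 196 / (6·(-98)) = -1/3.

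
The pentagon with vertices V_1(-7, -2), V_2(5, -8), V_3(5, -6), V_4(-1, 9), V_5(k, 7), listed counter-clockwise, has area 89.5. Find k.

-2

The doubled signed area Σ (x_i y_{i+1} − x_{i+1} y_i) is linear in k.
With k=0 it equals 157; the coefficient of k is -11 (from the two edges through V_5).
So -11·k + 157 = 2·89.5 = 179 ⇒ k = -2.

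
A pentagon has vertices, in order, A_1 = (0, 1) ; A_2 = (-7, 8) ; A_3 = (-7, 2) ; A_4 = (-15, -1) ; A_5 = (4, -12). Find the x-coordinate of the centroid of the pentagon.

-1153/274

Apply the shoelace formula. First the cross-terms c_i = x_i·y_{i+1} − x_{i+1}·y_i:
  7, 42, 37, 184, 4  ⇒  2A = 274, A = 137.
Then Σ (x_i + x_{i+1})·c_i = -3459, so x̄ = -3459 / (6·137) = -1153/274.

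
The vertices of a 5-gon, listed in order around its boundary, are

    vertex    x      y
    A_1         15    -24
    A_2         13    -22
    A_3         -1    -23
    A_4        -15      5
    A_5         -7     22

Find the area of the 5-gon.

A_1→A_2: (15)(-22) − (13)(-24) = -18
A_2→A_3: (13)(-23) − (-1)(-22) = -321
A_3→A_4: (-1)(5) − (-15)(-23) = -350
A_4→A_5: (-15)(22) − (-7)(5) = -295
A_5→A_1: (-7)(-24) − (15)(22) = -162
Σ = -1146
Area = |Σ|/2 = 573.

573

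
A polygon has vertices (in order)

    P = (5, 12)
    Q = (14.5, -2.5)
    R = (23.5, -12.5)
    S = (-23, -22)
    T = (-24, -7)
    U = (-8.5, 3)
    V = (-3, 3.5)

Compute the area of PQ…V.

Apply the shoelace (surveyor's) formula: 2A = Σ (x_i·y_{i+1} − x_{i+1}·y_i), indices taken mod 7.
P→Q: (5)(-2.5) − (14.5)(12) = -186.5
Q→R: (14.5)(-12.5) − (23.5)(-2.5) = -122.5
R→S: (23.5)(-22) − (-23)(-12.5) = -804.5
S→T: (-23)(-7) − (-24)(-22) = -367
T→U: (-24)(3) − (-8.5)(-7) = -131.5
U→V: (-8.5)(3.5) − (-3)(3) = -20.75
V→P: (-3)(12) − (5)(3.5) = -53.5
Σ = -1686.25
Area = |Σ|/2 = 843.125.

843.125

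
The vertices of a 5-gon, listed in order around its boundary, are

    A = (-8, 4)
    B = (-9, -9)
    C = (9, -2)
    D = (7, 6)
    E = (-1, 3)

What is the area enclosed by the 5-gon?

161

Σ = (108) + (99) + (68) + (27) + (20) = 322
Area = |Σ|/2 = 161.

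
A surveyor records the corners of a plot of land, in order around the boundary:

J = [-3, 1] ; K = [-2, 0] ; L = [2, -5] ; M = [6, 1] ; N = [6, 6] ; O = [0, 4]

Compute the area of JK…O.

Apply the shoelace (surveyor's) formula: 2A = Σ (x_i·y_{i+1} − x_{i+1}·y_i), indices taken mod 6.
Σ = (2) + (10) + (32) + (30) + (24) + (12) = 110
Area = |Σ|/2 = 55.

55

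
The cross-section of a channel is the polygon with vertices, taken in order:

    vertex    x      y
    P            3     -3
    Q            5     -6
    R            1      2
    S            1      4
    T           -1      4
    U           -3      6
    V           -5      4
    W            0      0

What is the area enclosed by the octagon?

Apply the surveyor's formula: 2A = Σ (x_i·y_{i+1} − x_{i+1}·y_i), indices taken mod 8.
Σ = (-3) + (16) + (2) + (8) + (6) + (18) + (0) + (0) = 47
Area = |Σ|/2 = 23.5.

23.5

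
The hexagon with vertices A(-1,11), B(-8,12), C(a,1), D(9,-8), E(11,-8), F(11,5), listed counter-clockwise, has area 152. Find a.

2

Write out the shoelace sum; only the two edges meeting at C involve a:
2·Area = [((-8)·1 − a·12) + (a·(-8) − 9·1)] + 361
       = -20·a + 344 = 304
⇒ a = 2.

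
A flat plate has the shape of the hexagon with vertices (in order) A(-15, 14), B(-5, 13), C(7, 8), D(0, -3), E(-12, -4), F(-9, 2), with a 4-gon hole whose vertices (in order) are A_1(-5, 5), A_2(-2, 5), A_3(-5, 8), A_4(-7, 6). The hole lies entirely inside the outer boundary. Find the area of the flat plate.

Outer boundary:
Apply the shoelace formula: 2A = Σ (x_i·y_{i+1} − x_{i+1}·y_i), indices taken mod 6.
A→B: (-15)(13) − (-5)(14) = -125
B→C: (-5)(8) − (7)(13) = -131
C→D: (7)(-3) − (0)(8) = -21
D→E: (0)(-4) − (-12)(-3) = -36
E→F: (-12)(2) − (-9)(-4) = -60
F→A: (-9)(14) − (-15)(2) = -96
Σ = -469
Area = |Σ|/2 = 234.5.
Hole:
Apply Gauss's area formula: 2A = Σ (x_i·y_{i+1} − x_{i+1}·y_i), indices taken mod 4.
Cross-terms: -15, 9, 26, -5  ⇒  Σ = 15
Area = |Σ|/2 = 7.5.
Net area = 234.5 − 7.5 = 227.

227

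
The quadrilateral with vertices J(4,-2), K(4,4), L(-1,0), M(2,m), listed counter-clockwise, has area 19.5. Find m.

Write out the shoelace sum; only the two edges meeting at M involve m:
2·Area = [((-1)·m − 2·0) + (2·(-2) − 4·m)] + 28
       = -5·m + 24 = 39
⇒ m = -3.

-3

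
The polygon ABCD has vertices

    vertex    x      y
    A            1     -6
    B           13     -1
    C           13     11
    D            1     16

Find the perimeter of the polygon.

|AB| = √((12)² + (5)²) = √169 = 13
|BC| = √((0)² + (12)²) = √144 = 12
|CD| = √((-12)² + (5)²) = √169 = 13
|DA| = √((0)² + (-22)²) = √484 = 22
Perimeter = 13 + 12 + 13 + 22 = 60.

60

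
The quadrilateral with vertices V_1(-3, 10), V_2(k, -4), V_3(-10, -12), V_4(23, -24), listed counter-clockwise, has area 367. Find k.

-4

The doubled signed area Σ (x_i y_{i+1} − x_{i+1} y_i) is linear in k.
With k=0 it equals 646; the coefficient of k is -22 (from the two edges through V_2).
So -22·k + 646 = 2·367 = 734 ⇒ k = -4.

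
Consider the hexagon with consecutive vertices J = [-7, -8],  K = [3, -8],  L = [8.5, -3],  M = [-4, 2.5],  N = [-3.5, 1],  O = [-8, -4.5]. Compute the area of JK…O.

Cross-terms: 80, 59, 9.25, 4.75, 23.75, 32.5  ⇒  Σ = 209.25
Area = |Σ|/2 = 104.625.

104.625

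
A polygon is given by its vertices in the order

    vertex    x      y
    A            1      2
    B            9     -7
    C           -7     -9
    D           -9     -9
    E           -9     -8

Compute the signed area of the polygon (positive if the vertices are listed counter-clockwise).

Apply the shoelace formula: 2A = Σ (x_i·y_{i+1} − x_{i+1}·y_i), indices taken mod 5.
A→B: (1)(-7) − (9)(2) = -25
B→C: (9)(-9) − (-7)(-7) = -130
C→D: (-7)(-9) − (-9)(-9) = -18
D→E: (-9)(-8) − (-9)(-9) = -9
E→A: (-9)(2) − (1)(-8) = -10
Σ = -192
Signed area = Σ/2 = -96 (negative ⇒ clockwise traversal).

-96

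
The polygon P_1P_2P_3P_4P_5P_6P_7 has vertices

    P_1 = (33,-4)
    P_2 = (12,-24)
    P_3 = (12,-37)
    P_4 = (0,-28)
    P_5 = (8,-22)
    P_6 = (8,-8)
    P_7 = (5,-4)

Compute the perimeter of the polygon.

|P_1P_2| = √((-21)² + (-20)²) = √841 = 29
|P_2P_3| = √((0)² + (-13)²) = √169 = 13
|P_3P_4| = √((-12)² + (9)²) = √225 = 15
|P_4P_5| = √((8)² + (6)²) = √100 = 10
|P_5P_6| = √((0)² + (14)²) = √196 = 14
|P_6P_7| = √((-3)² + (4)²) = √25 = 5
|P_7P_1| = √((28)² + (0)²) = √784 = 28
Perimeter = 29 + 13 + 15 + 10 + 14 + 5 + 28 = 114.

114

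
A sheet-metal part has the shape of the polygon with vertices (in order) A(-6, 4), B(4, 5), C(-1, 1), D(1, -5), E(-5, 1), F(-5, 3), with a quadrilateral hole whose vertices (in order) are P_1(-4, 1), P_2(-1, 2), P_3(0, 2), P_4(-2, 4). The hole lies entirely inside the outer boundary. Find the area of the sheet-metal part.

Outer boundary:
Apply the shoelace (surveyor's) formula: 2A = Σ (x_i·y_{i+1} − x_{i+1}·y_i), indices taken mod 6.
Σ = (-46) + (9) + (4) + (-24) + (-10) + (-2) = -69
Area = |Σ|/2 = 34.5.
Hole:
Apply the surveyor's formula: 2A = Σ (x_i·y_{i+1} − x_{i+1}·y_i), indices taken mod 4.
Σ = (-7) + (-2) + (4) + (14) = 9
Area = |Σ|/2 = 4.5.
Net area = 34.5 − 4.5 = 30.

30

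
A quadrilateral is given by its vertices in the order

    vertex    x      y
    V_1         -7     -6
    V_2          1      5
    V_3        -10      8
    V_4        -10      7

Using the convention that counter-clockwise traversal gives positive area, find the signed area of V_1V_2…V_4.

Σ = (-29) + (58) + (10) + (109) = 148
Signed area = Σ/2 = 74 (positive ⇒ counter-clockwise traversal).

74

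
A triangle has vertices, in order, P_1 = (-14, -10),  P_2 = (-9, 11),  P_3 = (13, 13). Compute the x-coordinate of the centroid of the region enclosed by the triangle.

Apply Gauss's area formula. First the cross-terms c_i = x_i·y_{i+1} − x_{i+1}·y_i:
  -244, -260, 52  ⇒  2A = -452, A = -226.
Then Σ (x_i + x_{i+1})·c_i = 4520, so x̄ = 4520 / (6·(-226)) = -10/3.

-10/3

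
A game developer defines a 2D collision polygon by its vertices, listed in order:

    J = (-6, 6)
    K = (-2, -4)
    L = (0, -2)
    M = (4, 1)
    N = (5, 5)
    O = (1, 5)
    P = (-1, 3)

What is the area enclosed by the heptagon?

51.5

Apply the shoelace (surveyor's) formula: 2A = Σ (x_i·y_{i+1} − x_{i+1}·y_i), indices taken mod 7.
J→K: (-6)(-4) − (-2)(6) = 36
K→L: (-2)(-2) − (0)(-4) = 4
L→M: (0)(1) − (4)(-2) = 8
M→N: (4)(5) − (5)(1) = 15
N→O: (5)(5) − (1)(5) = 20
O→P: (1)(3) − (-1)(5) = 8
P→J: (-1)(6) − (-6)(3) = 12
Σ = 103
Area = |Σ|/2 = 51.5.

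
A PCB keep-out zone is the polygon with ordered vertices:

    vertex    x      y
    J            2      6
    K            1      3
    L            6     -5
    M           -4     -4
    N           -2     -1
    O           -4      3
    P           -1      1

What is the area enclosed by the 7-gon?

45

Apply Gauss's area formula: 2A = Σ (x_i·y_{i+1} − x_{i+1}·y_i), indices taken mod 7.
Σ = (0) + (-23) + (-44) + (-4) + (-10) + (-1) + (-8) = -90
Area = |Σ|/2 = 45.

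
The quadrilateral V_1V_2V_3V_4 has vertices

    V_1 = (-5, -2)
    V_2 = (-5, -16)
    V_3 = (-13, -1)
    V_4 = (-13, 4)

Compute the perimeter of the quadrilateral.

46

|V_1V_2| = √((0)² + (-14)²) = √196 = 14
|V_2V_3| = √((-8)² + (15)²) = √289 = 17
|V_3V_4| = √((0)² + (5)²) = √25 = 5
|V_4V_1| = √((8)² + (-6)²) = √100 = 10
Perimeter = 14 + 17 + 5 + 10 = 46.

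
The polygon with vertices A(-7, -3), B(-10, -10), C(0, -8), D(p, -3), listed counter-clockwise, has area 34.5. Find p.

-6

Write out the shoelace sum; only the two edges meeting at D involve p:
2·Area = [(0·(-3) − p·(-8)) + (p·(-3) − (-7)·(-3))] + 120
       = 5·p + 99 = 69
⇒ p = -6.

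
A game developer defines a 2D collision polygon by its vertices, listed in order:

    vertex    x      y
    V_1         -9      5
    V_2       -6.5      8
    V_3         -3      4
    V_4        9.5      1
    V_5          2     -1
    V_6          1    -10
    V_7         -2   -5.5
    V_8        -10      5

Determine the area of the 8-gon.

Cross-terms: -39.5, -2, -41, -11.5, -19, -25.5, -65, -5  ⇒  Σ = -208.5
Area = |Σ|/2 = 104.25.

104.25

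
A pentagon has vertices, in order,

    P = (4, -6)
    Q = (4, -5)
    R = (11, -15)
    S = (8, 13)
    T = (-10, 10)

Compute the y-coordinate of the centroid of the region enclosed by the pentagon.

370/123

Apply the shoelace formula. First the cross-terms c_i = x_i·y_{i+1} − x_{i+1}·y_i:
  4, -5, 263, 210, 20  ⇒  2A = 492, A = 246.
Then Σ (y_i + y_{i+1})·c_i = 4440, so ȳ = 4440 / (6·246) = 370/123.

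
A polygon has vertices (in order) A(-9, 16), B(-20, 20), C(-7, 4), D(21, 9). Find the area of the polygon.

Apply the shoelace formula: 2A = Σ (x_i·y_{i+1} − x_{i+1}·y_i), indices taken mod 4.
Σ = (140) + (60) + (-147) + (417) = 470
Area = |Σ|/2 = 235.

235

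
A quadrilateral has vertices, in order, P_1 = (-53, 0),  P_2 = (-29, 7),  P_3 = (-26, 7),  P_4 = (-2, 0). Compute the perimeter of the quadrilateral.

104

|P_1P_2| = √((24)² + (7)²) = √625 = 25
|P_2P_3| = √((3)² + (0)²) = √9 = 3
|P_3P_4| = √((24)² + (-7)²) = √625 = 25
|P_4P_1| = √((-51)² + (0)²) = √2601 = 51
Perimeter = 25 + 3 + 25 + 51 = 104.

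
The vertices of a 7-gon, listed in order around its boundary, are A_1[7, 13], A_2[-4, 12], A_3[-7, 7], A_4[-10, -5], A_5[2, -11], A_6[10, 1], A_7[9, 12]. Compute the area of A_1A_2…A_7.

336.5

Σ = (136) + (56) + (105) + (120) + (112) + (111) + (33) = 673
Area = |Σ|/2 = 336.5.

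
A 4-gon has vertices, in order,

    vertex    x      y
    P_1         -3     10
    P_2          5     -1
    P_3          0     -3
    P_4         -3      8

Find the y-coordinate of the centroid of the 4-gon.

Apply the shoelace (surveyor's) formula. First the cross-terms c_i = x_i·y_{i+1} − x_{i+1}·y_i:
  -47, -15, -9, -6  ⇒  2A = -77, A = -38.5.
Then Σ (y_i + y_{i+1})·c_i = -516, so ȳ = -516 / (6·(-38.5)) = 172/77.

172/77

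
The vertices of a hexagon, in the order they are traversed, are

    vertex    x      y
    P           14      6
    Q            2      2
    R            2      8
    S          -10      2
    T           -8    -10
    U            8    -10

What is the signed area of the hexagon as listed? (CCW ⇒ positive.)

288

Apply the shoelace (surveyor's) formula: 2A = Σ (x_i·y_{i+1} − x_{i+1}·y_i), indices taken mod 6.
Σ = (16) + (12) + (84) + (116) + (160) + (188) = 576
Signed area = Σ/2 = 288 (positive ⇒ counter-clockwise traversal).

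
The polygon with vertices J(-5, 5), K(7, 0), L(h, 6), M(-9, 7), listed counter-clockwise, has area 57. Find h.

Write out the shoelace sum; only the two edges meeting at L involve h:
2·Area = [(7·6 − h·0) + (h·7 − (-9)·6)] + -45
       = 7·h + 51 = 114
⇒ h = 9.

9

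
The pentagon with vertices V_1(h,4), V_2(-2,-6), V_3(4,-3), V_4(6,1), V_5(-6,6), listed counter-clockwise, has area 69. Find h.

Write out the shoelace sum; only the two edges meeting at V_1 involve h:
2·Area = [((-6)·4 − h·6) + (h·(-6) − (-2)·4)] + 94
       = -12·h + 78 = 138
⇒ h = -5.

-5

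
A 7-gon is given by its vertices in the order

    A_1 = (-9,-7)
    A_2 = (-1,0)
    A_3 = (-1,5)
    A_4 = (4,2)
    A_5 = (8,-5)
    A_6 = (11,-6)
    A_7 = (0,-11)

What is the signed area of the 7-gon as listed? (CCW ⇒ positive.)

-141.5

Apply the surveyor's formula: 2A = Σ (x_i·y_{i+1} − x_{i+1}·y_i), indices taken mod 7.
Σ = (-7) + (-5) + (-22) + (-36) + (7) + (-121) + (-99) = -283
Signed area = Σ/2 = -141.5 (negative ⇒ clockwise traversal).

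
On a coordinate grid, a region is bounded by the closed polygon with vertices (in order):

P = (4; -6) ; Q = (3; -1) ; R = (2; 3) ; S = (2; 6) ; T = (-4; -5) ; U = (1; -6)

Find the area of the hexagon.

Cross-terms: 14, 11, 6, 14, 29, 18  ⇒  Σ = 92
Area = |Σ|/2 = 46.

46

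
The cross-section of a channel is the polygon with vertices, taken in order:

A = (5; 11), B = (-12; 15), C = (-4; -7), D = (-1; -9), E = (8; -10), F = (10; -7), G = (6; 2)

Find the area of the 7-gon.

Apply the shoelace formula: 2A = Σ (x_i·y_{i+1} − x_{i+1}·y_i), indices taken mod 7.
Σ = (207) + (144) + (29) + (82) + (44) + (62) + (56) = 624
Area = |Σ|/2 = 312.

312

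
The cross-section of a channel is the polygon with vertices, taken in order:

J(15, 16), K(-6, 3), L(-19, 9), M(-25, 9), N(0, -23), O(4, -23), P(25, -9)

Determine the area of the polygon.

969.5

Cross-terms: 141, 3, 54, 575, 92, 539, 535  ⇒  Σ = 1939
Area = |Σ|/2 = 969.5.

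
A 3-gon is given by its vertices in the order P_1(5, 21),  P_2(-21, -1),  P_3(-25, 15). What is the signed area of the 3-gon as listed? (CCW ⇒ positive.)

Apply the shoelace formula: 2A = Σ (x_i·y_{i+1} − x_{i+1}·y_i), indices taken mod 3.
Σ = (436) + (-340) + (-600) = -504
Signed area = Σ/2 = -252 (negative ⇒ clockwise traversal).

-252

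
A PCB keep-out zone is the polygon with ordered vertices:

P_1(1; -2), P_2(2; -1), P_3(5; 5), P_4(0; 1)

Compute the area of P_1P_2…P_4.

Cross-terms: 3, 15, 5, -1  ⇒  Σ = 22
Area = |Σ|/2 = 11.

11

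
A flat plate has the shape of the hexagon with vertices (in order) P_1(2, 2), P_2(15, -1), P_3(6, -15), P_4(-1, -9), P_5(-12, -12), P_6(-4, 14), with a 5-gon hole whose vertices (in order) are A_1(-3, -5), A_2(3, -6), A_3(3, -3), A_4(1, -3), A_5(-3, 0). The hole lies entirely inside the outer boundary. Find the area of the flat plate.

Outer boundary:
Apply the shoelace formula: 2A = Σ (x_i·y_{i+1} − x_{i+1}·y_i), indices taken mod 6.
Σ = (-32) + (-219) + (-69) + (-96) + (-216) + (-36) = -668
Area = |Σ|/2 = 334.
Hole:
A_1→A_2: (-3)(-6) − (3)(-5) = 33
A_2→A_3: (3)(-3) − (3)(-6) = 9
A_3→A_4: (3)(-3) − (1)(-3) = -6
A_4→A_5: (1)(0) − (-3)(-3) = -9
A_5→A_1: (-3)(-5) − (-3)(0) = 15
Σ = 42
Area = |Σ|/2 = 21.
Net area = 334 − 21 = 313.

313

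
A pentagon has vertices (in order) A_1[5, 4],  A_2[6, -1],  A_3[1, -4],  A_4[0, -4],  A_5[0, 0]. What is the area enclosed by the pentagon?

28

Apply Gauss's area formula: 2A = Σ (x_i·y_{i+1} − x_{i+1}·y_i), indices taken mod 5.
Σ = (-29) + (-23) + (-4) + (0) + (0) = -56
Area = |Σ|/2 = 28.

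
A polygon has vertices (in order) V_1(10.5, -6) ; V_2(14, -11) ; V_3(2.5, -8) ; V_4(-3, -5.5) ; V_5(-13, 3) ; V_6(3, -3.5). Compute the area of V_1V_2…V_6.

Σ = (-31.5) + (-84.5) + (-37.75) + (-80.5) + (36.5) + (18.75) = -179
Area = |Σ|/2 = 89.5.

89.5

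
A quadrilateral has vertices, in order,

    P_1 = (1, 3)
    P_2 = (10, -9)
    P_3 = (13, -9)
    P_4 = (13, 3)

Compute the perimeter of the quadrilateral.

|P_1P_2| = √((9)² + (-12)²) = √225 = 15
|P_2P_3| = √((3)² + (0)²) = √9 = 3
|P_3P_4| = √((0)² + (12)²) = √144 = 12
|P_4P_1| = √((-12)² + (0)²) = √144 = 12
Perimeter = 15 + 3 + 12 + 12 = 42.

42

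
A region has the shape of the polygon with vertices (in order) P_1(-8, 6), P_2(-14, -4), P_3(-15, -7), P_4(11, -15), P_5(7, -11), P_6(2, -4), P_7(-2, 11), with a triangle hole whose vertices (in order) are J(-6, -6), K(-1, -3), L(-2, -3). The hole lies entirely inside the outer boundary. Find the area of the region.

260.5

Outer boundary:
Apply the shoelace formula: 2A = Σ (x_i·y_{i+1} − x_{i+1}·y_i), indices taken mod 7.
Cross-terms: 116, 38, 302, -16, -6, 14, 76  ⇒  Σ = 524
Area = |Σ|/2 = 262.
Hole:
Apply Gauss's area formula: 2A = Σ (x_i·y_{i+1} − x_{i+1}·y_i), indices taken mod 3.
J→K: (-6)(-3) − (-1)(-6) = 12
K→L: (-1)(-3) − (-2)(-3) = -3
L→J: (-2)(-6) − (-6)(-3) = -6
Σ = 3
Area = |Σ|/2 = 1.5.
Net area = 262 − 1.5 = 260.5.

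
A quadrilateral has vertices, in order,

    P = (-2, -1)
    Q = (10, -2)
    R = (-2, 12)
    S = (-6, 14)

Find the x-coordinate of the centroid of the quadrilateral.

2/3

Apply the shoelace formula. First the cross-terms c_i = x_i·y_{i+1} − x_{i+1}·y_i:
  14, 116, 44, 34  ⇒  2A = 208, A = 104.
Then Σ (x_i + x_{i+1})·c_i = 416, so x̄ = 416 / (6·104) = 2/3.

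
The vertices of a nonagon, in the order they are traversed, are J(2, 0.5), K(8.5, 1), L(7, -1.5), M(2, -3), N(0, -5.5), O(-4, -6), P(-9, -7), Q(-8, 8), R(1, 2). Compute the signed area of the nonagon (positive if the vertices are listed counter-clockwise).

-127.25

Σ = (-2.25) + (-19.75) + (-18) + (-11) + (-22) + (-26) + (-128) + (-24) + (-3.5) = -254.5
Signed area = Σ/2 = -127.25 (negative ⇒ clockwise traversal).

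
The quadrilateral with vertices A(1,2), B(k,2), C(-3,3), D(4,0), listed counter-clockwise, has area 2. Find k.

0

Write out the shoelace sum; only the two edges meeting at B involve k:
2·Area = [(1·2 − k·2) + (k·3 − (-3)·2)] + -4
       = 1·k + 4 = 4
⇒ k = 0.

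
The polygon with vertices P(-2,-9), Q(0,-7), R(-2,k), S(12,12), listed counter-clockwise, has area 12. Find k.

The doubled signed area Σ (x_i y_{i+1} − x_{i+1} y_i) is linear in k.
With k=0 it equals -108; the coefficient of k is -12 (from the two edges through R).
So -12·k + -108 = 2·12 = 24 ⇒ k = -11.

-11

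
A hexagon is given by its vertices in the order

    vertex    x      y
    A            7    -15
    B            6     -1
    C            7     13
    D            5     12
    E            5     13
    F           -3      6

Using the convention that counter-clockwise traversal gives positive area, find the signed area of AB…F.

132

Apply Gauss's area formula: 2A = Σ (x_i·y_{i+1} − x_{i+1}·y_i), indices taken mod 6.
Σ = (83) + (85) + (19) + (5) + (69) + (3) = 264
Signed area = Σ/2 = 132 (positive ⇒ counter-clockwise traversal).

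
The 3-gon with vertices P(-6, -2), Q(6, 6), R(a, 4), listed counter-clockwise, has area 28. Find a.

-4

The doubled signed area Σ (x_i y_{i+1} − x_{i+1} y_i) is linear in a.
With a=0 it equals 24; the coefficient of a is -8 (from the two edges through R).
So -8·a + 24 = 2·28 = 56 ⇒ a = -4.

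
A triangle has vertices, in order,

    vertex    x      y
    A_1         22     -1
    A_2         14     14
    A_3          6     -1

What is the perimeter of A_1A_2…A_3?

50

|A_1A_2| = √((-8)² + (15)²) = √289 = 17
|A_2A_3| = √((-8)² + (-15)²) = √289 = 17
|A_3A_1| = √((16)² + (0)²) = √256 = 16
Perimeter = 17 + 17 + 16 = 50.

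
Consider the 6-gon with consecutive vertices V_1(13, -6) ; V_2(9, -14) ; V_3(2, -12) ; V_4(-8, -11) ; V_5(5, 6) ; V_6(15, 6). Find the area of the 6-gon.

Cross-terms: -128, -80, -118, 7, -60, -168  ⇒  Σ = -547
Area = |Σ|/2 = 273.5.

273.5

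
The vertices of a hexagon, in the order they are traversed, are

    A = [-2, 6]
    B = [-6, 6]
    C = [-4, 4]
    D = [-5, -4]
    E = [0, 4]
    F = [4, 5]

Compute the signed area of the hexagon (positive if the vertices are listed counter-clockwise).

29

Apply the surveyor's formula: 2A = Σ (x_i·y_{i+1} − x_{i+1}·y_i), indices taken mod 6.
A→B: (-2)(6) − (-6)(6) = 24
B→C: (-6)(4) − (-4)(6) = 0
C→D: (-4)(-4) − (-5)(4) = 36
D→E: (-5)(4) − (0)(-4) = -20
E→F: (0)(5) − (4)(4) = -16
F→A: (4)(6) − (-2)(5) = 34
Σ = 58
Signed area = Σ/2 = 29 (positive ⇒ counter-clockwise traversal).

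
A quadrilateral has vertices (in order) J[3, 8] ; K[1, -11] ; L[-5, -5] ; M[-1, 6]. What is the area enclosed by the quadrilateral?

Apply Gauss's area formula: 2A = Σ (x_i·y_{i+1} − x_{i+1}·y_i), indices taken mod 4.
J→K: (3)(-11) − (1)(8) = -41
K→L: (1)(-5) − (-5)(-11) = -60
L→M: (-5)(6) − (-1)(-5) = -35
M→J: (-1)(8) − (3)(6) = -26
Σ = -162
Area = |Σ|/2 = 81.

81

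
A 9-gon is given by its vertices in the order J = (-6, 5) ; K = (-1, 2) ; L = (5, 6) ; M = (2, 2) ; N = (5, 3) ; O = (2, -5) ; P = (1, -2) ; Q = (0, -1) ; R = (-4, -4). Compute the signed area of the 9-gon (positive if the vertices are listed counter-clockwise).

-54

Apply the shoelace (surveyor's) formula: 2A = Σ (x_i·y_{i+1} − x_{i+1}·y_i), indices taken mod 9.
Σ = (-7) + (-16) + (-2) + (-4) + (-31) + (1) + (-1) + (-4) + (-44) = -108
Signed area = Σ/2 = -54 (negative ⇒ clockwise traversal).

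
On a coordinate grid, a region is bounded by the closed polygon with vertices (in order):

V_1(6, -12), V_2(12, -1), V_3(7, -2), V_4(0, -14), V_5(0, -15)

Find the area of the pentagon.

Apply Gauss's area formula: 2A = Σ (x_i·y_{i+1} − x_{i+1}·y_i), indices taken mod 5.
Σ = (138) + (-17) + (-98) + (0) + (90) = 113
Area = |Σ|/2 = 56.5.

56.5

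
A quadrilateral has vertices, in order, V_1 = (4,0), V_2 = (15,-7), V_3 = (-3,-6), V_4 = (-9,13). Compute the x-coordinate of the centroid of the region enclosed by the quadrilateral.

122/213

Apply the shoelace (surveyor's) formula. First the cross-terms c_i = x_i·y_{i+1} − x_{i+1}·y_i:
  -28, -111, -93, -52  ⇒  2A = -284, A = -142.
Then Σ (x_i + x_{i+1})·c_i = -488, so x̄ = -488 / (6·(-142)) = 122/213.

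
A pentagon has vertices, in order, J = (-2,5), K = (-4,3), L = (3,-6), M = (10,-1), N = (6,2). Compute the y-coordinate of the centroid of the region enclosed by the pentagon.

Apply Gauss's area formula. First the cross-terms c_i = x_i·y_{i+1} − x_{i+1}·y_i:
  14, 15, 57, 26, 34  ⇒  2A = 146, A = 73.
Then Σ (y_i + y_{i+1})·c_i = -68, so ȳ = -68 / (6·73) = -34/219.

-34/219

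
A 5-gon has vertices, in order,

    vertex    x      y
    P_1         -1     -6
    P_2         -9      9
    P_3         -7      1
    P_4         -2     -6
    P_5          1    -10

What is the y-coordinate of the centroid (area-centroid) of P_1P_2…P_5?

-29/135

Apply the surveyor's formula. First the cross-terms c_i = x_i·y_{i+1} − x_{i+1}·y_i:
  -63, 54, 44, 26, -16  ⇒  2A = 45, A = 22.5.
Then Σ (y_i + y_{i+1})·c_i = -29, so ȳ = -29 / (6·22.5) = -29/135.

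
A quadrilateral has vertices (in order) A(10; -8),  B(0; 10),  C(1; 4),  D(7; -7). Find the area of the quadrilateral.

Apply the shoelace formula: 2A = Σ (x_i·y_{i+1} − x_{i+1}·y_i), indices taken mod 4.
Σ = (100) + (-10) + (-35) + (14) = 69
Area = |Σ|/2 = 34.5.

34.5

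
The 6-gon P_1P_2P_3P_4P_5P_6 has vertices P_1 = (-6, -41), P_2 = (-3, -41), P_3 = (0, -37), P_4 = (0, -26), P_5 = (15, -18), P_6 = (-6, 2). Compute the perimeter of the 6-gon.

108

|P_1P_2| = √((3)² + (0)²) = √9 = 3
|P_2P_3| = √((3)² + (4)²) = √25 = 5
|P_3P_4| = √((0)² + (11)²) = √121 = 11
|P_4P_5| = √((15)² + (8)²) = √289 = 17
|P_5P_6| = √((-21)² + (20)²) = √841 = 29
|P_6P_1| = √((0)² + (-43)²) = √1849 = 43
Perimeter = 3 + 5 + 11 + 17 + 29 + 43 = 108.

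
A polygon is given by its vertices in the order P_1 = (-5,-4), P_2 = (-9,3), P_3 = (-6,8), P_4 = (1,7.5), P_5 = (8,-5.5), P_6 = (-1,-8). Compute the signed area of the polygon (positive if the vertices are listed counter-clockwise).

Σ = (-51) + (-54) + (-53) + (-65.5) + (-69.5) + (-36) = -329
Signed area = Σ/2 = -164.5 (negative ⇒ clockwise traversal).

-164.5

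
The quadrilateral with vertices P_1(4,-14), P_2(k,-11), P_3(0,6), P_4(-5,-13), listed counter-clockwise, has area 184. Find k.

The doubled signed area Σ (x_i y_{i+1} − x_{i+1} y_i) is linear in k.
With k=0 it equals 108; the coefficient of k is 20 (from the two edges through P_2).
So 20·k + 108 = 2·184 = 368 ⇒ k = 13.

13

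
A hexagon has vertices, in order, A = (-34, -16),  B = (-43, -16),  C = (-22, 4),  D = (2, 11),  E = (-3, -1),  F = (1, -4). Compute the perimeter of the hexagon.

118

|AB| = √((-9)² + (0)²) = √81 = 9
|BC| = √((21)² + (20)²) = √841 = 29
|CD| = √((24)² + (7)²) = √625 = 25
|DE| = √((-5)² + (-12)²) = √169 = 13
|EF| = √((4)² + (-3)²) = √25 = 5
|FA| = √((-35)² + (-12)²) = √1369 = 37
Perimeter = 9 + 29 + 25 + 13 + 5 + 37 = 118.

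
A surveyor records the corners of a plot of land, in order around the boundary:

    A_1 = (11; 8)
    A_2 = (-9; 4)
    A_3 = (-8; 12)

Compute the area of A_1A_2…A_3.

Cross-terms: 116, -76, -196  ⇒  Σ = -156
Area = |Σ|/2 = 78.

78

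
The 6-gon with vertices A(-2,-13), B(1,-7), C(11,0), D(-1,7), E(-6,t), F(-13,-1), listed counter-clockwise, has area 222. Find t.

The doubled signed area Σ (x_i y_{i+1} − x_{i+1} y_i) is linear in t.
With t=0 it equals 396; the coefficient of t is 12 (from the two edges through E).
So 12·t + 396 = 2·222 = 444 ⇒ t = 4.

4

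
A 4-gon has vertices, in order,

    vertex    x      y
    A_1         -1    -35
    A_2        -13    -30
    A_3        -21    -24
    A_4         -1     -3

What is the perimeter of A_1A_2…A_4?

|A_1A_2| = √((-12)² + (5)²) = √169 = 13
|A_2A_3| = √((-8)² + (6)²) = √100 = 10
|A_3A_4| = √((20)² + (21)²) = √841 = 29
|A_4A_1| = √((0)² + (-32)²) = √1024 = 32
Perimeter = 13 + 10 + 29 + 32 = 84.

84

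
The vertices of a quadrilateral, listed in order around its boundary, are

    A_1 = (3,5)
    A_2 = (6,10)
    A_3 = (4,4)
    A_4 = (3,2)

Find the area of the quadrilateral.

Apply the shoelace formula: 2A = Σ (x_i·y_{i+1} − x_{i+1}·y_i), indices taken mod 4.
A_1→A_2: (3)(10) − (6)(5) = 0
A_2→A_3: (6)(4) − (4)(10) = -16
A_3→A_4: (4)(2) − (3)(4) = -4
A_4→A_1: (3)(5) − (3)(2) = 9
Σ = -11
Area = |Σ|/2 = 5.5.

5.5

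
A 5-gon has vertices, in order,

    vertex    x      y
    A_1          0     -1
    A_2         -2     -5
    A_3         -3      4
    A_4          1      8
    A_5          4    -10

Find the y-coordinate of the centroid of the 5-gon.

173/297

Apply the shoelace formula. First the cross-terms c_i = x_i·y_{i+1} − x_{i+1}·y_i:
  -2, -23, -28, -42, -4  ⇒  2A = -99, A = -49.5.
Then Σ (y_i + y_{i+1})·c_i = -173, so ȳ = -173 / (6·(-49.5)) = 173/297.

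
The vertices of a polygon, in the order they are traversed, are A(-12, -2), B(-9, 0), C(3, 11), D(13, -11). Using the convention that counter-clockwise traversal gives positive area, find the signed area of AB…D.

-225.5

Σ = (-18) + (-99) + (-176) + (-158) = -451
Signed area = Σ/2 = -225.5 (negative ⇒ clockwise traversal).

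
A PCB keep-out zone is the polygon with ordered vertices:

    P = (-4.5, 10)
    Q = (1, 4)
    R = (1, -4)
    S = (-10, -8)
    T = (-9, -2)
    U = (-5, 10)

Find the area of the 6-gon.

P→Q: (-4.5)(4) − (1)(10) = -28
Q→R: (1)(-4) − (1)(4) = -8
R→S: (1)(-8) − (-10)(-4) = -48
S→T: (-10)(-2) − (-9)(-8) = -52
T→U: (-9)(10) − (-5)(-2) = -100
U→P: (-5)(10) − (-4.5)(10) = -5
Σ = -241
Area = |Σ|/2 = 120.5.

120.5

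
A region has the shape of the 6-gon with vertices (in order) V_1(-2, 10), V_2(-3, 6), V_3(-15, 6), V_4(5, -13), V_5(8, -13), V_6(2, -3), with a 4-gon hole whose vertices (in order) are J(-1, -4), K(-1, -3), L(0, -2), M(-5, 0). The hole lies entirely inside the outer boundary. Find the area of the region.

Outer boundary:
Σ = (18) + (72) + (165) + (39) + (2) + (14) = 310
Area = |Σ|/2 = 155.
Hole:
Apply the shoelace (surveyor's) formula: 2A = Σ (x_i·y_{i+1} − x_{i+1}·y_i), indices taken mod 4.
Cross-terms: -1, 2, -10, 20  ⇒  Σ = 11
Area = |Σ|/2 = 5.5.
Net area = 155 − 5.5 = 149.5.

149.5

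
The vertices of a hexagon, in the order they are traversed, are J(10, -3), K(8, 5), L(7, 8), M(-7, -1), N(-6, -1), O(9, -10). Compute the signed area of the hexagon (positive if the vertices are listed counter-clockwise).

147.5

Apply the shoelace formula: 2A = Σ (x_i·y_{i+1} − x_{i+1}·y_i), indices taken mod 6.
Σ = (74) + (29) + (49) + (1) + (69) + (73) = 295
Signed area = Σ/2 = 147.5 (positive ⇒ counter-clockwise traversal).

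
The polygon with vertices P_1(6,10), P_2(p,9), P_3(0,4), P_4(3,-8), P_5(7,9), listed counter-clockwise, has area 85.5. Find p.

The doubled signed area Σ (x_i y_{i+1} − x_{i+1} y_i) is linear in p.
With p=0 it equals 141; the coefficient of p is -6 (from the two edges through P_2).
So -6·p + 141 = 2·85.5 = 171 ⇒ p = -5.

-5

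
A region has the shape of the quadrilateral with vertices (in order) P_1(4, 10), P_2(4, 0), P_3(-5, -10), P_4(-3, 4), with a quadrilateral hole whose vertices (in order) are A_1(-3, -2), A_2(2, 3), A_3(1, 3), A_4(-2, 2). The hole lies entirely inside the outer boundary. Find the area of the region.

Outer boundary:
Apply the surveyor's formula: 2A = Σ (x_i·y_{i+1} − x_{i+1}·y_i), indices taken mod 4.
Σ = (-40) + (-40) + (-50) + (-46) = -176
Area = |Σ|/2 = 88.
Hole:
A_1→A_2: (-3)(3) − (2)(-2) = -5
A_2→A_3: (2)(3) − (1)(3) = 3
A_3→A_4: (1)(2) − (-2)(3) = 8
A_4→A_1: (-2)(-2) − (-3)(2) = 10
Σ = 16
Area = |Σ|/2 = 8.
Net area = 88 − 8 = 80.

80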